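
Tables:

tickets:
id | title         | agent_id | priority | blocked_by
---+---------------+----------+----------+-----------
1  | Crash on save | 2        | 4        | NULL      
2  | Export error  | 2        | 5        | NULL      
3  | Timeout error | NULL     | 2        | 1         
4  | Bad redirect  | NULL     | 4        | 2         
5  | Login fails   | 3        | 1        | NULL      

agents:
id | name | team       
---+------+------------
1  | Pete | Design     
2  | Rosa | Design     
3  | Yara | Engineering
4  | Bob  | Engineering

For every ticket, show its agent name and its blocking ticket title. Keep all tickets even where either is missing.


Two LEFT JOINs from the same base table tickets: one to agents via agent_id, one to tickets itself via blocked_by. Both are LEFT so every ticket is preserved.
Match against agents:
  - ticket 1 (Crash on save): agent_id=2 -> matches Rosa
  - ticket 2 (Export error): agent_id=2 -> matches Rosa
  - ticket 3 (Timeout error): agent_id=NULL, no match -> kept with NULL
  - ticket 4 (Bad redirect): agent_id=NULL, no match -> kept with NULL
  - ticket 5 (Login fails): agent_id=3 -> matches Yara
Match against tickets (self):
  - ticket 1 (Crash on save): blocked_by=NULL -> NULL
  - ticket 2 (Export error): blocked_by=NULL -> NULL
  - ticket 3 (Timeout error): blocked_by=1 -> Crash on save
  - ticket 4 (Bad redirect): blocked_by=2 -> Export error
  - ticket 5 (Login fails): blocked_by=NULL -> NULL

SQL:
SELECT a.title, b.name AS agent, c.title AS blocked_by
FROM tickets a
LEFT JOIN agents b ON a.agent_id = b.id
LEFT JOIN tickets c ON a.blocked_by = c.id

Result:
title         | agent | blocked_by   
--------------+-------+--------------
Crash on save | Rosa  | NULL         
Export error  | Rosa  | NULL         
Timeout error | NULL  | Crash on save
Bad redirect  | NULL  | Export error 
Login fails   | Yara  | NULL         


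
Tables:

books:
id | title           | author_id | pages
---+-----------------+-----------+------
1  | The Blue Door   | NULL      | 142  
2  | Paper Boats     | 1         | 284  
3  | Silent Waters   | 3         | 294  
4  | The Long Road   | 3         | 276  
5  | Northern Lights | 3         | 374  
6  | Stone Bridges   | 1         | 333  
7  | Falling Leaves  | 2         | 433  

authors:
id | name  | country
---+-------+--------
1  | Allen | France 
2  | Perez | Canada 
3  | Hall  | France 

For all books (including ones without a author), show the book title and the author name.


LEFT JOIN keeps every row from books (the left table); where author_id has no match in authors, the author columns become NULL. Walk through each book:
  - book 1 (The Blue Door): author_id=NULL, no match -> kept with NULL
  - book 2 (Paper Boats): author_id=1 -> matches Allen
  - book 3 (Silent Waters): author_id=3 -> matches Hall
  - book 4 (The Long Road): author_id=3 -> matches Hall
  - book 5 (Northern Lights): author_id=3 -> matches Hall
  - book 6 (Stone Bridges): author_id=1 -> matches Allen
  - book 7 (Falling Leaves): author_id=2 -> matches Perez
All 7 rows appear; 1 has NULL author.

SQL:
SELECT a.title, b.name AS author
FROM books a
LEFT JOIN authors b ON a.author_id = b.id

Result:
title           | author
----------------+-------
The Blue Door   | NULL  
Paper Boats     | Allen 
Silent Waters   | Hall  
The Long Road   | Hall  
Northern Lights | Hall  
Stone Bridges   | Allen 
Falling Leaves  | Perez 


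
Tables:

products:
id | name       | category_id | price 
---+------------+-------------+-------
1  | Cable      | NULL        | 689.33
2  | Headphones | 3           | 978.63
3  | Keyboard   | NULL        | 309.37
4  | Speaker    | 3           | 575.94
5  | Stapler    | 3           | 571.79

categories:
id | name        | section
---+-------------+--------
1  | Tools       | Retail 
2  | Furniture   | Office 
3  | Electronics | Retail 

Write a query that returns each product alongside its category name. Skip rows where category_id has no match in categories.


INNER JOIN keeps only products rows whose category_id matches an id in categories. Walk through each product:
  - product 1 (Cable): category_id=NULL, no match -> dropped
  - product 2 (Headphones): category_id=3 -> matches Electronics
  - product 3 (Keyboard): category_id=NULL, no match -> dropped
  - product 4 (Speaker): category_id=3 -> matches Electronics
  - product 5 (Stapler): category_id=3 -> matches Electronics
So 2 of 5 rows are dropped.

SQL:
SELECT a.name, b.name AS category
FROM products a
INNER JOIN categories b ON a.category_id = b.id

Result:
name       | category   
-----------+------------
Headphones | Electronics
Speaker    | Electronics
Stapler    | Electronics


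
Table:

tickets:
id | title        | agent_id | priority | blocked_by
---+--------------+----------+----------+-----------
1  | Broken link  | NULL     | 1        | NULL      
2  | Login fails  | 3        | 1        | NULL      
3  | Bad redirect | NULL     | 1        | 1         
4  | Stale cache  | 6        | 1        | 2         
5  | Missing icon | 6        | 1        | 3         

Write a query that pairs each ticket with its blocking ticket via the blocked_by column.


This is a self-join: tickets is joined to a second copy of itself, matching each row's blocked_by to another row's id. Use LEFT JOIN so rows with blocked_by=NULL are kept.
  - ticket 1 (Broken link): blocked_by=NULL -> NULL
  - ticket 2 (Login fails): blocked_by=NULL -> NULL
  - ticket 3 (Bad redirect): blocked_by=1 -> Broken link
  - ticket 4 (Stale cache): blocked_by=2 -> Login fails
  - ticket 5 (Missing icon): blocked_by=3 -> Bad redirect

SQL:
SELECT a.title AS item, b.title AS blocked_by
FROM tickets a
LEFT JOIN tickets b ON a.blocked_by = b.id

Result:
item         | blocked_by  
-------------+-------------
Broken link  | NULL        
Login fails  | NULL        
Bad redirect | Broken link 
Stale cache  | Login fails 
Missing icon | Bad redirect


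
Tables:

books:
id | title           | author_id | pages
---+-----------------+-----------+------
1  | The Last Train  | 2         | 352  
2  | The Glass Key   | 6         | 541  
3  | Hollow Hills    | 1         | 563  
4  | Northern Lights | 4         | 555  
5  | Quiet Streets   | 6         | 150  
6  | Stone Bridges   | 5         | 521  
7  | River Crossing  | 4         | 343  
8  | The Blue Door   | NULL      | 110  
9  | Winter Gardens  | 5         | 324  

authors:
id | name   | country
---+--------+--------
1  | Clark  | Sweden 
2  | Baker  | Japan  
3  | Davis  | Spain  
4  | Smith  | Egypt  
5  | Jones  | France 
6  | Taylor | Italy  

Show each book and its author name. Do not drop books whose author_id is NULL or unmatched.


LEFT JOIN keeps every row from books (the left table); where author_id has no match in authors, the author columns become NULL. Walk through each book:
  - book 1 (The Last Train): author_id=2 -> matches Baker
  - book 2 (The Glass Key): author_id=6 -> matches Taylor
  - book 3 (Hollow Hills): author_id=1 -> matches Clark
  - book 4 (Northern Lights): author_id=4 -> matches Smith
  - book 5 (Quiet Streets): author_id=6 -> matches Taylor
  - book 6 (Stone Bridges): author_id=5 -> matches Jones
  - book 7 (River Crossing): author_id=4 -> matches Smith
  - book 8 (The Blue Door): author_id=NULL, no match -> kept with NULL
  - book 9 (Winter Gardens): author_id=5 -> matches Jones
All 9 rows appear; 1 has NULL author.

SQL:
SELECT a.title, b.name AS author
FROM books a
LEFT JOIN authors b ON a.author_id = b.id

Result:
title           | author
----------------+-------
The Last Train  | Baker 
The Glass Key   | Taylor
Hollow Hills    | Clark 
Northern Lights | Smith 
Quiet Streets   | Taylor
Stone Bridges   | Jones 
River Crossing  | Smith 
The Blue Door   | NULL  
Winter Gardens  | Jones 


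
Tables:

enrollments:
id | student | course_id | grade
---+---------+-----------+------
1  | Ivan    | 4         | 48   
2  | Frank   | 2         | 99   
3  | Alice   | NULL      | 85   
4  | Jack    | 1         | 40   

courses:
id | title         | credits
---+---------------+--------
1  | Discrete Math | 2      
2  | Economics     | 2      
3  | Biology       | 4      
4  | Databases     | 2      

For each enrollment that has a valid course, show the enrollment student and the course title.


INNER JOIN keeps only enrollments rows whose course_id matches an id in courses. Walk through each enrollment:
  - enrollment 1 (Ivan): course_id=4 -> matches Databases
  - enrollment 2 (Frank): course_id=2 -> matches Economics
  - enrollment 3 (Alice): course_id=NULL, no match -> dropped
  - enrollment 4 (Jack): course_id=1 -> matches Discrete Math
So 1 of 4 rows is dropped.

SQL:
SELECT a.student, b.title AS course
FROM enrollments a
INNER JOIN courses b ON a.course_id = b.id

Result:
student | course       
--------+--------------
Ivan    | Databases    
Frank   | Economics    
Jack    | Discrete Math


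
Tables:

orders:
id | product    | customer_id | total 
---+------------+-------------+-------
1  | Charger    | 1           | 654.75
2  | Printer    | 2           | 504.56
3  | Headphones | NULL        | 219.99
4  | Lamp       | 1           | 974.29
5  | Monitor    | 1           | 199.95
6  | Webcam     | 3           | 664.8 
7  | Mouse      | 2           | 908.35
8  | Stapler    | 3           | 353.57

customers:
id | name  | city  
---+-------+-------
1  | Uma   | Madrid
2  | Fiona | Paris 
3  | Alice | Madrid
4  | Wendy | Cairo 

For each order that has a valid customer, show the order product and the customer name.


INNER JOIN keeps only orders rows whose customer_id matches an id in customers. Walk through each order:
  - order 1 (Charger): customer_id=1 -> matches Uma
  - order 2 (Printer): customer_id=2 -> matches Fiona
  - order 3 (Headphones): customer_id=NULL, no match -> dropped
  - order 4 (Lamp): customer_id=1 -> matches Uma
  - order 5 (Monitor): customer_id=1 -> matches Uma
  - order 6 (Webcam): customer_id=3 -> matches Alice
  - order 7 (Mouse): customer_id=2 -> matches Fiona
  - order 8 (Stapler): customer_id=3 -> matches Alice
So 1 of 8 rows is dropped.

SQL:
SELECT a.product, b.name AS customer
FROM orders a
INNER JOIN customers b ON a.customer_id = b.id

Result:
product | customer
--------+---------
Charger | Uma     
Printer | Fiona   
Lamp    | Uma     
Monitor | Uma     
Webcam  | Alice   
Mouse   | Fiona   
Stapler | Alice   


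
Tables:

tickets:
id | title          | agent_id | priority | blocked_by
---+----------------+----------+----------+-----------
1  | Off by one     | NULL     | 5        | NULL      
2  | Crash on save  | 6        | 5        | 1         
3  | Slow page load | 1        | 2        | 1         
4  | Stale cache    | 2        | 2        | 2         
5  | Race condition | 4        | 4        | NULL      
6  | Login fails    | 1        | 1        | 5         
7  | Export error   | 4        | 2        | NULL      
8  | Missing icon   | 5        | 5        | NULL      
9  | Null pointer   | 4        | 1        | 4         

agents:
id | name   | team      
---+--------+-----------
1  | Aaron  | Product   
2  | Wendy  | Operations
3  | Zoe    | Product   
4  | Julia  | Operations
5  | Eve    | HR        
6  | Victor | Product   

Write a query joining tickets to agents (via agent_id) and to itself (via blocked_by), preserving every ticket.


Two LEFT JOINs from the same base table tickets: one to agents via agent_id, one to tickets itself via blocked_by. Both are LEFT so every ticket is preserved.
Match against agents:
  - ticket 1 (Off by one): agent_id=NULL, no match -> kept with NULL
  - ticket 2 (Crash on save): agent_id=6 -> matches Victor
  - ticket 3 (Slow page load): agent_id=1 -> matches Aaron
  - ticket 4 (Stale cache): agent_id=2 -> matches Wendy
  - ticket 5 (Race condition): agent_id=4 -> matches Julia
  - ticket 6 (Login fails): agent_id=1 -> matches Aaron
  - ticket 7 (Export error): agent_id=4 -> matches Julia
  - ticket 8 (Missing icon): agent_id=5 -> matches Eve
  - ticket 9 (Null pointer): agent_id=4 -> matches Julia
Match against tickets (self):
  - ticket 1 (Off by one): blocked_by=NULL -> NULL
  - ticket 2 (Crash on save): blocked_by=1 -> Off by one
  - ticket 3 (Slow page load): blocked_by=1 -> Off by one
  - ticket 4 (Stale cache): blocked_by=2 -> Crash on save
  - ticket 5 (Race condition): blocked_by=NULL -> NULL
  - ticket 6 (Login fails): blocked_by=5 -> Race condition
  - ticket 7 (Export error): blocked_by=NULL -> NULL
  - ticket 8 (Missing icon): blocked_by=NULL -> NULL
  - ticket 9 (Null pointer): blocked_by=4 -> Stale cache

SQL:
SELECT a.title, b.name AS agent, c.title AS blocked_by
FROM tickets a
LEFT JOIN agents b ON a.agent_id = b.id
LEFT JOIN tickets c ON a.blocked_by = c.id

Result:
title          | agent  | blocked_by    
---------------+--------+---------------
Off by one     | NULL   | NULL          
Crash on save  | Victor | Off by one    
Slow page load | Aaron  | Off by one    
Stale cache    | Wendy  | Crash on save 
Race condition | Julia  | NULL          
Login fails    | Aaron  | Race condition
Export error   | Julia  | NULL          
Missing icon   | Eve    | NULL          
Null pointer   | Julia  | Stale cache   


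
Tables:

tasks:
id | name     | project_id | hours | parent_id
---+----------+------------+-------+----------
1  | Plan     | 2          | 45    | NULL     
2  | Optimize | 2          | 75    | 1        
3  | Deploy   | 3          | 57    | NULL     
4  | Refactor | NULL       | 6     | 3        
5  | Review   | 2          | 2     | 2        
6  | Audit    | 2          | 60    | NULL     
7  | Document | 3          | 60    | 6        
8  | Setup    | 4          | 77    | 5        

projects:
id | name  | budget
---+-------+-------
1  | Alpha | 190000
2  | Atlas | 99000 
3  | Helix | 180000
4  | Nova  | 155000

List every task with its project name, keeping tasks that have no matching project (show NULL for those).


LEFT JOIN keeps every row from tasks (the left table); where project_id has no match in projects, the project columns become NULL. Walk through each task:
  - task 1 (Plan): project_id=2 -> matches Atlas
  - task 2 (Optimize): project_id=2 -> matches Atlas
  - task 3 (Deploy): project_id=3 -> matches Helix
  - task 4 (Refactor): project_id=NULL, no match -> kept with NULL
  - task 5 (Review): project_id=2 -> matches Atlas
  - task 6 (Audit): project_id=2 -> matches Atlas
  - task 7 (Document): project_id=3 -> matches Helix
  - task 8 (Setup): project_id=4 -> matches Nova
All 8 rows appear; 1 has NULL project.

SQL:
SELECT a.name, b.name AS project
FROM tasks a
LEFT JOIN projects b ON a.project_id = b.id

Result:
name     | project
---------+--------
Plan     | Atlas  
Optimize | Atlas  
Deploy   | Helix  
Refactor | NULL   
Review   | Atlas  
Audit    | Atlas  
Document | Helix  
Setup    | Nova   


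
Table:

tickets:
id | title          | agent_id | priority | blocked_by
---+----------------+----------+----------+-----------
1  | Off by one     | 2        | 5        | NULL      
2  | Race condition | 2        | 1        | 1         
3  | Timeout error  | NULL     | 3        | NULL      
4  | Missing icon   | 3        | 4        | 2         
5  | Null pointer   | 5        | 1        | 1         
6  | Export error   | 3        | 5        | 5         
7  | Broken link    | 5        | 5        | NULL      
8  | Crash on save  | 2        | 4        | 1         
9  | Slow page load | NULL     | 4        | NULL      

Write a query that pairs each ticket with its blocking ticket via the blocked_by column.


This is a self-join: tickets is joined to a second copy of itself, matching each row's blocked_by to another row's id. Use LEFT JOIN so rows with blocked_by=NULL are kept.
  - ticket 1 (Off by one): blocked_by=NULL -> NULL
  - ticket 2 (Race condition): blocked_by=1 -> Off by one
  - ticket 3 (Timeout error): blocked_by=NULL -> NULL
  - ticket 4 (Missing icon): blocked_by=2 -> Race condition
  - ticket 5 (Null pointer): blocked_by=1 -> Off by one
  - ticket 6 (Export error): blocked_by=5 -> Null pointer
  - ticket 7 (Broken link): blocked_by=NULL -> NULL
  - ticket 8 (Crash on save): blocked_by=1 -> Off by one
  - ticket 9 (Slow page load): blocked_by=NULL -> NULL

SQL:
SELECT a.title AS item, b.title AS blocked_by
FROM tickets a
LEFT JOIN tickets b ON a.blocked_by = b.id

Result:
item           | blocked_by    
---------------+---------------
Off by one     | NULL          
Race condition | Off by one    
Timeout error  | NULL          
Missing icon   | Race condition
Null pointer   | Off by one    
Export error   | Null pointer  
Broken link    | NULL          
Crash on save  | Off by one    
Slow page load | NULL          


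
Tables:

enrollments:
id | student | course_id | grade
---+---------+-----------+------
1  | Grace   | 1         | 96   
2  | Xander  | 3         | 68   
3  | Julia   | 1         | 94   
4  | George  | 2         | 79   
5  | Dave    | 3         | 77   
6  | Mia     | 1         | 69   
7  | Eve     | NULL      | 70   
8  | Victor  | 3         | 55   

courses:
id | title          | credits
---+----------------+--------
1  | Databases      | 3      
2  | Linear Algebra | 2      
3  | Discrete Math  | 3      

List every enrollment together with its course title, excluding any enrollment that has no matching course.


INNER JOIN keeps only enrollments rows whose course_id matches an id in courses. Walk through each enrollment:
  - enrollment 1 (Grace): course_id=1 -> matches Databases
  - enrollment 2 (Xander): course_id=3 -> matches Discrete Math
  - enrollment 3 (Julia): course_id=1 -> matches Databases
  - enrollment 4 (George): course_id=2 -> matches Linear Algebra
  - enrollment 5 (Dave): course_id=3 -> matches Discrete Math
  - enrollment 6 (Mia): course_id=1 -> matches Databases
  - enrollment 7 (Eve): course_id=NULL, no match -> dropped
  - enrollment 8 (Victor): course_id=3 -> matches Discrete Math
So 1 of 8 rows is dropped.

SQL:
SELECT a.student, b.title AS course
FROM enrollments a
INNER JOIN courses b ON a.course_id = b.id

Result:
student | course        
--------+---------------
Grace   | Databases     
Xander  | Discrete Math 
Julia   | Databases     
George  | Linear Algebra
Dave    | Discrete Math 
Mia     | Databases     
Victor  | Discrete Math 


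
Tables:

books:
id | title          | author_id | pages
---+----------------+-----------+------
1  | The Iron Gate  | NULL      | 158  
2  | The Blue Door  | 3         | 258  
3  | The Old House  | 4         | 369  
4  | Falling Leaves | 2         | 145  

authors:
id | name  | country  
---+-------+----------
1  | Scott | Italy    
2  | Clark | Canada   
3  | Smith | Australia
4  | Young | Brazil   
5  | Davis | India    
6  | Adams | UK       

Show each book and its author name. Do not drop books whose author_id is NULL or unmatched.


LEFT JOIN keeps every row from books (the left table); where author_id has no match in authors, the author columns become NULL. Walk through each book:
  - book 1 (The Iron Gate): author_id=NULL, no match -> kept with NULL
  - book 2 (The Blue Door): author_id=3 -> matches Smith
  - book 3 (The Old House): author_id=4 -> matches Young
  - book 4 (Falling Leaves): author_id=2 -> matches Clark
All 4 rows appear; 1 has NULL author.

SQL:
SELECT a.title, b.name AS author
FROM books a
LEFT JOIN authors b ON a.author_id = b.id

Result:
title          | author
---------------+-------
The Iron Gate  | NULL  
The Blue Door  | Smith 
The Old House  | Young 
Falling Leaves | Clark 


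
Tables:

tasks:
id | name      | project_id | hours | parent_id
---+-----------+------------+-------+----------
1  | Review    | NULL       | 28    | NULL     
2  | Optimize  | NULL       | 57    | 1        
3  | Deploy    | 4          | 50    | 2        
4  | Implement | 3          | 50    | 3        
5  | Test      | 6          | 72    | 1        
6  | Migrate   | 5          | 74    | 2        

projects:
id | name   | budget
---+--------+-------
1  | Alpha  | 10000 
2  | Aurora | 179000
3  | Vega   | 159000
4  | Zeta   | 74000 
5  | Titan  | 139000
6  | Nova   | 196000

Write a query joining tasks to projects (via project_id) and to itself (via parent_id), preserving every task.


Two LEFT JOINs from the same base table tasks: one to projects via project_id, one to tasks itself via parent_id. Both are LEFT so every task is preserved.
Match against projects:
  - task 1 (Review): project_id=NULL, no match -> kept with NULL
  - task 2 (Optimize): project_id=NULL, no match -> kept with NULL
  - task 3 (Deploy): project_id=4 -> matches Zeta
  - task 4 (Implement): project_id=3 -> matches Vega
  - task 5 (Test): project_id=6 -> matches Nova
  - task 6 (Migrate): project_id=5 -> matches Titan
Match against tasks (self):
  - task 1 (Review): parent_id=NULL -> NULL
  - task 2 (Optimize): parent_id=1 -> Review
  - task 3 (Deploy): parent_id=2 -> Optimize
  - task 4 (Implement): parent_id=3 -> Deploy
  - task 5 (Test): parent_id=1 -> Review
  - task 6 (Migrate): parent_id=2 -> Optimize

SQL:
SELECT a.name, b.name AS project, c.name AS parent
FROM tasks a
LEFT JOIN projects b ON a.project_id = b.id
LEFT JOIN tasks c ON a.parent_id = c.id

Result:
name      | project | parent  
----------+---------+---------
Review    | NULL    | NULL    
Optimize  | NULL    | Review  
Deploy    | Zeta    | Optimize
Implement | Vega    | Deploy  
Test      | Nova    | Review  
Migrate   | Titan   | Optimize


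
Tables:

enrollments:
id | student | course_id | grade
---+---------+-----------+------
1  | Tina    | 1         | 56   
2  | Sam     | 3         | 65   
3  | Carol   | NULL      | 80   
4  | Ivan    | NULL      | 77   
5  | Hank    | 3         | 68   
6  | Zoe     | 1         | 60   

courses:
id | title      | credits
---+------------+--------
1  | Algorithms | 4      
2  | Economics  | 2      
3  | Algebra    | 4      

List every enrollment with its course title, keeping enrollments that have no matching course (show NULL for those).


LEFT JOIN keeps every row from enrollments (the left table); where course_id has no match in courses, the course columns become NULL. Walk through each enrollment:
  - enrollment 1 (Tina): course_id=1 -> matches Algorithms
  - enrollment 2 (Sam): course_id=3 -> matches Algebra
  - enrollment 3 (Carol): course_id=NULL, no match -> kept with NULL
  - enrollment 4 (Ivan): course_id=NULL, no match -> kept with NULL
  - enrollment 5 (Hank): course_id=3 -> matches Algebra
  - enrollment 6 (Zoe): course_id=1 -> matches Algorithms
All 6 rows appear; 2 have NULL course.

SQL:
SELECT a.student, b.title AS course
FROM enrollments a
LEFT JOIN courses b ON a.course_id = b.id

Result:
student | course    
--------+-----------
Tina    | Algorithms
Sam     | Algebra   
Carol   | NULL      
Ivan    | NULL      
Hank    | Algebra   
Zoe     | Algorithms


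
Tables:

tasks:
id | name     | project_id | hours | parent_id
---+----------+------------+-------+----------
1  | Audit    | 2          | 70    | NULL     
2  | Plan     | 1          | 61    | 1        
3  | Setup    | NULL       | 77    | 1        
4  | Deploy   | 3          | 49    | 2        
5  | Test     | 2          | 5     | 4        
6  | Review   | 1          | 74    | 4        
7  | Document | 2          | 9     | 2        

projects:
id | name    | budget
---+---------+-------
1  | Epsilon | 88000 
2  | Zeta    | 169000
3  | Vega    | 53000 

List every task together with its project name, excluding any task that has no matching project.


INNER JOIN keeps only tasks rows whose project_id matches an id in projects. Walk through each task:
  - task 1 (Audit): project_id=2 -> matches Zeta
  - task 2 (Plan): project_id=1 -> matches Epsilon
  - task 3 (Setup): project_id=NULL, no match -> dropped
  - task 4 (Deploy): project_id=3 -> matches Vega
  - task 5 (Test): project_id=2 -> matches Zeta
  - task 6 (Review): project_id=1 -> matches Epsilon
  - task 7 (Document): project_id=2 -> matches Zeta
So 1 of 7 rows is dropped.

SQL:
SELECT a.name, b.name AS project
FROM tasks a
INNER JOIN projects b ON a.project_id = b.id

Result:
name     | project
---------+--------
Audit    | Zeta   
Plan     | Epsilon
Deploy   | Vega   
Test     | Zeta   
Review   | Epsilon
Document | Zeta   


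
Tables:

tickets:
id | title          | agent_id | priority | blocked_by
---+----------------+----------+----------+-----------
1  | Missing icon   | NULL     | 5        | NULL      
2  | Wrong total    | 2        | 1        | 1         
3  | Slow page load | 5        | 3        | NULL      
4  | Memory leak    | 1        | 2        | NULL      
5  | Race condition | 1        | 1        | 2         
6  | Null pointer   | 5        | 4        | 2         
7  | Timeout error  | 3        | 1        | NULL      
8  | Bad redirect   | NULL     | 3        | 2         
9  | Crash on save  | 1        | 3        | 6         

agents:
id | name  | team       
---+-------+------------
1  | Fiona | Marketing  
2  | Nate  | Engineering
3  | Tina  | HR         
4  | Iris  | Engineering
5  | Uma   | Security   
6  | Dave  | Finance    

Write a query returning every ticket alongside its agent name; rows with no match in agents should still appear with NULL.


LEFT JOIN keeps every row from tickets (the left table); where agent_id has no match in agents, the agent columns become NULL. Walk through each ticket:
  - ticket 1 (Missing icon): agent_id=NULL, no match -> kept with NULL
  - ticket 2 (Wrong total): agent_id=2 -> matches Nate
  - ticket 3 (Slow page load): agent_id=5 -> matches Uma
  - ticket 4 (Memory leak): agent_id=1 -> matches Fiona
  - ticket 5 (Race condition): agent_id=1 -> matches Fiona
  - ticket 6 (Null pointer): agent_id=5 -> matches Uma
  - ticket 7 (Timeout error): agent_id=3 -> matches Tina
  - ticket 8 (Bad redirect): agent_id=NULL, no match -> kept with NULL
  - ticket 9 (Crash on save): agent_id=1 -> matches Fiona
All 9 rows appear; 2 have NULL agent.

SQL:
SELECT a.title, b.name AS agent
FROM tickets a
LEFT JOIN agents b ON a.agent_id = b.id

Result:
title          | agent
---------------+------
Missing icon   | NULL 
Wrong total    | Nate 
Slow page load | Uma  
Memory leak    | Fiona
Race condition | Fiona
Null pointer   | Uma  
Timeout error  | Tina 
Bad redirect   | NULL 
Crash on save  | Fiona


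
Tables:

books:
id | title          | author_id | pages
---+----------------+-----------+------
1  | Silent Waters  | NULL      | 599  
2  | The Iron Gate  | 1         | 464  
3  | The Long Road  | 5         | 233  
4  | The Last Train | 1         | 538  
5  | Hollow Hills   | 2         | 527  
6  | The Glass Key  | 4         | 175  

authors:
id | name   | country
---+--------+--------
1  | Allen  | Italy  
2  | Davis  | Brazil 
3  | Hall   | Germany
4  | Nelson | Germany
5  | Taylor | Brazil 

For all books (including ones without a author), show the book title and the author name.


LEFT JOIN keeps every row from books (the left table); where author_id has no match in authors, the author columns become NULL. Walk through each book:
  - book 1 (Silent Waters): author_id=NULL, no match -> kept with NULL
  - book 2 (The Iron Gate): author_id=1 -> matches Allen
  - book 3 (The Long Road): author_id=5 -> matches Taylor
  - book 4 (The Last Train): author_id=1 -> matches Allen
  - book 5 (Hollow Hills): author_id=2 -> matches Davis
  - book 6 (The Glass Key): author_id=4 -> matches Nelson
All 6 rows appear; 1 has NULL author.

SQL:
SELECT a.title, b.name AS author
FROM books a
LEFT JOIN authors b ON a.author_id = b.id

Result:
title          | author
---------------+-------
Silent Waters  | NULL  
The Iron Gate  | Allen 
The Long Road  | Taylor
The Last Train | Allen 
Hollow Hills   | Davis 
The Glass Key  | Nelson


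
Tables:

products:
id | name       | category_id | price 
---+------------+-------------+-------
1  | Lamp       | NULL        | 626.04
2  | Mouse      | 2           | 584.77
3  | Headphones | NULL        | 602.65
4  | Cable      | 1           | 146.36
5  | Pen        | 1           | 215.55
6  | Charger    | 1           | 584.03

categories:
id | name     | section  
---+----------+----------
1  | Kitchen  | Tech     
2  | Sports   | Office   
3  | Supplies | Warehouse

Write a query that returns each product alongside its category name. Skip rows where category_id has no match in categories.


INNER JOIN keeps only products rows whose category_id matches an id in categories. Walk through each product:
  - product 1 (Lamp): category_id=NULL, no match -> dropped
  - product 2 (Mouse): category_id=2 -> matches Sports
  - product 3 (Headphones): category_id=NULL, no match -> dropped
  - product 4 (Cable): category_id=1 -> matches Kitchen
  - product 5 (Pen): category_id=1 -> matches Kitchen
  - product 6 (Charger): category_id=1 -> matches Kitchen
So 2 of 6 rows are dropped.

SQL:
SELECT a.name, b.name AS category
FROM products a
INNER JOIN categories b ON a.category_id = b.id

Result:
name    | category
--------+---------
Mouse   | Sports  
Cable   | Kitchen 
Pen     | Kitchen 
Charger | Kitchen 


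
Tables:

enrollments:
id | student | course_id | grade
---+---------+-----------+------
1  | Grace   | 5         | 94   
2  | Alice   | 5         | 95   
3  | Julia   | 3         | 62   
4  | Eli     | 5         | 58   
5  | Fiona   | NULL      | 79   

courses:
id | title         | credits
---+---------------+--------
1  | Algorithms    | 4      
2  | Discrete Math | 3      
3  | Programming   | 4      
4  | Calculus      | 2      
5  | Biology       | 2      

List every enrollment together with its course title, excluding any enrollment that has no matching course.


INNER JOIN keeps only enrollments rows whose course_id matches an id in courses. Walk through each enrollment:
  - enrollment 1 (Grace): course_id=5 -> matches Biology
  - enrollment 2 (Alice): course_id=5 -> matches Biology
  - enrollment 3 (Julia): course_id=3 -> matches Programming
  - enrollment 4 (Eli): course_id=5 -> matches Biology
  - enrollment 5 (Fiona): course_id=NULL, no match -> dropped
So 1 of 5 rows is dropped.

SQL:
SELECT a.student, b.title AS course
FROM enrollments a
INNER JOIN courses b ON a.course_id = b.id

Result:
student | course     
--------+------------
Grace   | Biology    
Alice   | Biology    
Julia   | Programming
Eli     | Biology    


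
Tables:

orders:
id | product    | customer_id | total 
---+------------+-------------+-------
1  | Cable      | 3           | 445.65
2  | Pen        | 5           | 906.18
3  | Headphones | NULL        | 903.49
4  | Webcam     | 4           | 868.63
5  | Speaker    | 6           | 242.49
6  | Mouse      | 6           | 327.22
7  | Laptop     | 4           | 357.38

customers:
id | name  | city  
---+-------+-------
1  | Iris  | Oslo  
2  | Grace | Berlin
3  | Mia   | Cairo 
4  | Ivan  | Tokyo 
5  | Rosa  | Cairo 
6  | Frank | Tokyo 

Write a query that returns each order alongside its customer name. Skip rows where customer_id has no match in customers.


INNER JOIN keeps only orders rows whose customer_id matches an id in customers. Walk through each order:
  - order 1 (Cable): customer_id=3 -> matches Mia
  - order 2 (Pen): customer_id=5 -> matches Rosa
  - order 3 (Headphones): customer_id=NULL, no match -> dropped
  - order 4 (Webcam): customer_id=4 -> matches Ivan
  - order 5 (Speaker): customer_id=6 -> matches Frank
  - order 6 (Mouse): customer_id=6 -> matches Frank
  - order 7 (Laptop): customer_id=4 -> matches Ivan
So 1 of 7 rows is dropped.

SQL:
SELECT a.product, b.name AS customer
FROM orders a
INNER JOIN customers b ON a.customer_id = b.id

Result:
product | customer
--------+---------
Cable   | Mia     
Pen     | Rosa    
Webcam  | Ivan    
Speaker | Frank   
Mouse   | Frank   
Laptop  | Ivan    


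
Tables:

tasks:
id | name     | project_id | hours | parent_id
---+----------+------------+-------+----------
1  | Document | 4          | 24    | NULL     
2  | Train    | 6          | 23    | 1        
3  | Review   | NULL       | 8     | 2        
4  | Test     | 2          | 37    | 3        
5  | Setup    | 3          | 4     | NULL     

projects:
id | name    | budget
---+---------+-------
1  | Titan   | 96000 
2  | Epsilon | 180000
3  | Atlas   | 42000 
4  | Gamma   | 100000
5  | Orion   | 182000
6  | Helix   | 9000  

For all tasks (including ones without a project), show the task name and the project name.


LEFT JOIN keeps every row from tasks (the left table); where project_id has no match in projects, the project columns become NULL. Walk through each task:
  - task 1 (Document): project_id=4 -> matches Gamma
  - task 2 (Train): project_id=6 -> matches Helix
  - task 3 (Review): project_id=NULL, no match -> kept with NULL
  - task 4 (Test): project_id=2 -> matches Epsilon
  - task 5 (Setup): project_id=3 -> matches Atlas
All 5 rows appear; 1 has NULL project.

SQL:
SELECT a.name, b.name AS project
FROM tasks a
LEFT JOIN projects b ON a.project_id = b.id

Result:
name     | project
---------+--------
Document | Gamma  
Train    | Helix  
Review   | NULL   
Test     | Epsilon
Setup    | Atlas  


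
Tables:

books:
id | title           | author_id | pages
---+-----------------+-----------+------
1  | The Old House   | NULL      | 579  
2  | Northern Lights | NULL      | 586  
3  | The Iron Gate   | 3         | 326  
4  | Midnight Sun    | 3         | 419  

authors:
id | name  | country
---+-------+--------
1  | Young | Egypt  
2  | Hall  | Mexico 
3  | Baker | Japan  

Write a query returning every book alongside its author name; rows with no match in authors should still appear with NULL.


LEFT JOIN keeps every row from books (the left table); where author_id has no match in authors, the author columns become NULL. Walk through each book:
  - book 1 (The Old House): author_id=NULL, no match -> kept with NULL
  - book 2 (Northern Lights): author_id=NULL, no match -> kept with NULL
  - book 3 (The Iron Gate): author_id=3 -> matches Baker
  - book 4 (Midnight Sun): author_id=3 -> matches Baker
All 4 rows appear; 2 have NULL author.

SQL:
SELECT a.title, b.name AS author
FROM books a
LEFT JOIN authors b ON a.author_id = b.id

Result:
title           | author
----------------+-------
The Old House   | NULL  
Northern Lights | NULL  
The Iron Gate   | Baker 
Midnight Sun    | Baker 


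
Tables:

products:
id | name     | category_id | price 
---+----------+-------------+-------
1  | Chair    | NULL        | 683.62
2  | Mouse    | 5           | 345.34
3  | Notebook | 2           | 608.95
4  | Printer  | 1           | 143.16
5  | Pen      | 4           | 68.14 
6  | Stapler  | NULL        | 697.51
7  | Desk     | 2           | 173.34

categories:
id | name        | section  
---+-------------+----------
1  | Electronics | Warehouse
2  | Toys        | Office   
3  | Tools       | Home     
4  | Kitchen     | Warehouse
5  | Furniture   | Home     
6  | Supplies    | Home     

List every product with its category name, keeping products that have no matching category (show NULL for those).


LEFT JOIN keeps every row from products (the left table); where category_id has no match in categories, the category columns become NULL. Walk through each product:
  - product 1 (Chair): category_id=NULL, no match -> kept with NULL
  - product 2 (Mouse): category_id=5 -> matches Furniture
  - product 3 (Notebook): category_id=2 -> matches Toys
  - product 4 (Printer): category_id=1 -> matches Electronics
  - product 5 (Pen): category_id=4 -> matches Kitchen
  - product 6 (Stapler): category_id=NULL, no match -> kept with NULL
  - product 7 (Desk): category_id=2 -> matches Toys
All 7 rows appear; 2 have NULL category.

SQL:
SELECT a.name, b.name AS category
FROM products a
LEFT JOIN categories b ON a.category_id = b.id

Result:
name     | category   
---------+------------
Chair    | NULL       
Mouse    | Furniture  
Notebook | Toys       
Printer  | Electronics
Pen      | Kitchen    
Stapler  | NULL       
Desk     | Toys       


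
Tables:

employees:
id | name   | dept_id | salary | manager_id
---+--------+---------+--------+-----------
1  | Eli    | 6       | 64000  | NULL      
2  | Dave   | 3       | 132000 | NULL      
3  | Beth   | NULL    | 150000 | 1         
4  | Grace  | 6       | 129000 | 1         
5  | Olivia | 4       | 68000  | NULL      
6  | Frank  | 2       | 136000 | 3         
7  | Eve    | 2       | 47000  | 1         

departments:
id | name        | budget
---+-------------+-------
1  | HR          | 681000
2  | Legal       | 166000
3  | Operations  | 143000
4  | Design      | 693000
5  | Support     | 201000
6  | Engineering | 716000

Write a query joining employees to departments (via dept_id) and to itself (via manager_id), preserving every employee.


Two LEFT JOINs from the same base table employees: one to departments via dept_id, one to employees itself via manager_id. Both are LEFT so every employee is preserved.
Match against departments:
  - employee 1 (Eli): dept_id=6 -> matches Engineering
  - employee 2 (Dave): dept_id=3 -> matches Operations
  - employee 3 (Beth): dept_id=NULL, no match -> kept with NULL
  - employee 4 (Grace): dept_id=6 -> matches Engineering
  - employee 5 (Olivia): dept_id=4 -> matches Design
  - employee 6 (Frank): dept_id=2 -> matches Legal
  - employee 7 (Eve): dept_id=2 -> matches Legal
Match against employees (self):
  - employee 1 (Eli): manager_id=NULL -> NULL
  - employee 2 (Dave): manager_id=NULL -> NULL
  - employee 3 (Beth): manager_id=1 -> Eli
  - employee 4 (Grace): manager_id=1 -> Eli
  - employee 5 (Olivia): manager_id=NULL -> NULL
  - employee 6 (Frank): manager_id=3 -> Beth
  - employee 7 (Eve): manager_id=1 -> Eli

SQL:
SELECT a.name, b.name AS department, c.name AS manager
FROM employees a
LEFT JOIN departments b ON a.dept_id = b.id
LEFT JOIN employees c ON a.manager_id = c.id

Result:
name   | department  | manager
-------+-------------+--------
Eli    | Engineering | NULL   
Dave   | Operations  | NULL   
Beth   | NULL        | Eli    
Grace  | Engineering | Eli    
Olivia | Design      | NULL   
Frank  | Legal       | Beth   
Eve    | Legal       | Eli    


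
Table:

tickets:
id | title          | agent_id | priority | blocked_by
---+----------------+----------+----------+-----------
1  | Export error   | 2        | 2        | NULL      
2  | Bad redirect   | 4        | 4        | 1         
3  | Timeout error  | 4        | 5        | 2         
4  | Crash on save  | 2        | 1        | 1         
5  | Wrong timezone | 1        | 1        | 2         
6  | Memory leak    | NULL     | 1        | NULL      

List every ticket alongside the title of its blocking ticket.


This is a self-join: tickets is joined to a second copy of itself, matching each row's blocked_by to another row's id. Use LEFT JOIN so rows with blocked_by=NULL are kept.
  - ticket 1 (Export error): blocked_by=NULL -> NULL
  - ticket 2 (Bad redirect): blocked_by=1 -> Export error
  - ticket 3 (Timeout error): blocked_by=2 -> Bad redirect
  - ticket 4 (Crash on save): blocked_by=1 -> Export error
  - ticket 5 (Wrong timezone): blocked_by=2 -> Bad redirect
  - ticket 6 (Memory leak): blocked_by=NULL -> NULL

SQL:
SELECT a.title AS item, b.title AS blocked_by
FROM tickets a
LEFT JOIN tickets b ON a.blocked_by = b.id

Result:
item           | blocked_by  
---------------+-------------
Export error   | NULL        
Bad redirect   | Export error
Timeout error  | Bad redirect
Crash on save  | Export error
Wrong timezone | Bad redirect
Memory leak    | NULL        


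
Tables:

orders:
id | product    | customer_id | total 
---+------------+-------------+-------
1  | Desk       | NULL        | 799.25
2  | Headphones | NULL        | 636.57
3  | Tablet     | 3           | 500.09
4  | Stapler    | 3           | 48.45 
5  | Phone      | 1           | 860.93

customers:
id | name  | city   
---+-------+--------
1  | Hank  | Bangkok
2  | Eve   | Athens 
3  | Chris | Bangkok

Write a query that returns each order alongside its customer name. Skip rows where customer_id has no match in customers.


INNER JOIN keeps only orders rows whose customer_id matches an id in customers. Walk through each order:
  - order 1 (Desk): customer_id=NULL, no match -> dropped
  - order 2 (Headphones): customer_id=NULL, no match -> dropped
  - order 3 (Tablet): customer_id=3 -> matches Chris
  - order 4 (Stapler): customer_id=3 -> matches Chris
  - order 5 (Phone): customer_id=1 -> matches Hank
So 2 of 5 rows are dropped.

SQL:
SELECT a.product, b.name AS customer
FROM orders a
INNER JOIN customers b ON a.customer_id = b.id

Result:
product | customer
--------+---------
Tablet  | Chris   
Stapler | Chris   
Phone   | Hank    
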